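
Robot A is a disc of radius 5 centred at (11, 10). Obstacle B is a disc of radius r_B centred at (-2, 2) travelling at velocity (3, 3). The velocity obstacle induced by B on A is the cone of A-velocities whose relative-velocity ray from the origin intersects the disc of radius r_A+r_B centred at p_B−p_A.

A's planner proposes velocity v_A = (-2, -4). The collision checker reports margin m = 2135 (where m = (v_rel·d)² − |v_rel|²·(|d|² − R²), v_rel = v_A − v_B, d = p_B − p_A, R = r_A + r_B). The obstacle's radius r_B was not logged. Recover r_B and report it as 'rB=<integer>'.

m = 2135
d = (-13, -8);  v_rel = (-5, -7),  |v_rel|² = 74
v_rel×d = (-5)·(-8) − (-7)·(-13) = -51
since m = R²·74 − (-51)²:  R² = (2601 + 2135) / 74 = 64
R = √64 = 8  ⇒  r_B = 8 − 5 = 3

rB=3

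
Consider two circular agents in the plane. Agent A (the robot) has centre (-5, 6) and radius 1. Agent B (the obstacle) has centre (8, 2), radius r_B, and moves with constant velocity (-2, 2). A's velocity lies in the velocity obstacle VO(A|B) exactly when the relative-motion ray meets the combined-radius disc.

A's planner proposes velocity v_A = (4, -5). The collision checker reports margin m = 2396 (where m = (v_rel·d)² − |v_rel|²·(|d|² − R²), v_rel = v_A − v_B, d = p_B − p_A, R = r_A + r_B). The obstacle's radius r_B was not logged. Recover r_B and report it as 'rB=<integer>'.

m = 2396
d = (13, -4);  v_rel = (6, -7),  |v_rel|² = 85
v_rel×d = (6)·(-4) − (-7)·(13) = 67
since m = R²·85 − 67²:  R² = (4489 + 2396) / 85 = 81
R = √81 = 9  ⇒  r_B = 9 − 1 = 8

rB=8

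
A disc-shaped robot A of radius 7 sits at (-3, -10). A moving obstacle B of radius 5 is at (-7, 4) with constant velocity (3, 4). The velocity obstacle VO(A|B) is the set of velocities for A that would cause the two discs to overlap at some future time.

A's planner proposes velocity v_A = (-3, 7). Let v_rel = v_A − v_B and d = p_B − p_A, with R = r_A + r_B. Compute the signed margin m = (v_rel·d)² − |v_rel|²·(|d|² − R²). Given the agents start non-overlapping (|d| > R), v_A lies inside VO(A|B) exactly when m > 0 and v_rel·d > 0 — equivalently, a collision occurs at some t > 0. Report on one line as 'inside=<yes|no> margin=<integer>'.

d = (-4, 14),  |d|² = 212;  R = 7+5 = 12,  c = 212−12² = 68
v_rel = (-6, 3),  |v_rel|² = 45;  v_rel·d = (-6)·(-4) + (3)·(14) = 66
45·t² − 132·t + 68 = 0  ⇒  m = 66² − 45·68 = 1296
m = 1296 > 0,  v_rel·d = 66 > 0  ⇒  inside

inside=yes margin=1296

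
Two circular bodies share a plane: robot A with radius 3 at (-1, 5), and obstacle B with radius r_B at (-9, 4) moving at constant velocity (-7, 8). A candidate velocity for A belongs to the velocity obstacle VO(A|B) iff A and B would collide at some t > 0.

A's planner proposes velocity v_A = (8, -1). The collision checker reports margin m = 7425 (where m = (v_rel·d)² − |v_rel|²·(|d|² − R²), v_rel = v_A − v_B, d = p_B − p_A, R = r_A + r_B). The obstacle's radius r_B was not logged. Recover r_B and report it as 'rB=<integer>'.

m = 7425
d = (-8, -1);  v_rel = (15, -9),  |v_rel|² = 306
v_rel×d = (15)·(-1) − (-9)·(-8) = -87
since m = R²·306 − (-87)²:  R² = (7569 + 7425) / 306 = 49
R = √49 = 7  ⇒  r_B = 7 − 3 = 4

rB=4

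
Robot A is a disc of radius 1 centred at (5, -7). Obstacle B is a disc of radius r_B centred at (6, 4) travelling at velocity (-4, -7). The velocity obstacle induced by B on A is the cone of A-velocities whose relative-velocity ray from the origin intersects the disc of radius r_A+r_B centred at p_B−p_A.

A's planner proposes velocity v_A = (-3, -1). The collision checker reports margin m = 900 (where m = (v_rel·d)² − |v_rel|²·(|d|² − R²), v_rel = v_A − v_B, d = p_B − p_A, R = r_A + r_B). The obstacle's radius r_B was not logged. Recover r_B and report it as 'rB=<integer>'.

m = 900
d = (1, 11);  v_rel = (1, 6),  |v_rel|² = 37
v_rel×d = (1)·(11) − (6)·(1) = 5
since m = R²·37 − 5²:  R² = (25 + 900) / 37 = 25
R = √25 = 5  ⇒  r_B = 5 − 1 = 4

rB=4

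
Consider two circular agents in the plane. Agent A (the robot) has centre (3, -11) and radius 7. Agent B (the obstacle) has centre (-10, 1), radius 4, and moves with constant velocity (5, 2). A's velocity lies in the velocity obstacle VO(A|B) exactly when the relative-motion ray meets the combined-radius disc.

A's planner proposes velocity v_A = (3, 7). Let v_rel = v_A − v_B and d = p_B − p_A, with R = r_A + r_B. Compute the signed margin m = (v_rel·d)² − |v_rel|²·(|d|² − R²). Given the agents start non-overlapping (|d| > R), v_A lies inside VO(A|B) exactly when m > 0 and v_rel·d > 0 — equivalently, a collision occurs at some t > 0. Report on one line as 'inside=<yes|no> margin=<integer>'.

d = (-13, 12),  |d|² = 313;  R = 7+4 = 11,  c = 313−11² = 192
v_rel = (-2, 5),  |v_rel|² = 29;  v_rel·d = (-2)·(-13) + (5)·(12) = 86
29·t² − 172·t + 192 = 0  ⇒  m = 86² − 29·192 = 1828
m = 1828 > 0,  v_rel·d = 86 > 0  ⇒  inside

inside=yes margin=1828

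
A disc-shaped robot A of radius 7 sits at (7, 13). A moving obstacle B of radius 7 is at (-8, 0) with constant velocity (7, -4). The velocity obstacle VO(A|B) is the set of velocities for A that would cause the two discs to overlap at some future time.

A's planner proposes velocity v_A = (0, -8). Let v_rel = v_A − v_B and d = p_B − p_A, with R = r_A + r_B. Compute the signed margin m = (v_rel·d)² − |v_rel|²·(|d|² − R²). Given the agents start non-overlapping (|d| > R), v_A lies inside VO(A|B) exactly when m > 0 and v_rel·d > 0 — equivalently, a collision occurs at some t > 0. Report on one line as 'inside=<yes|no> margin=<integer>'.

d = (-15, -13),  |d|² = 394;  R = 7+7 = 14,  c = 394−14² = 198
v_rel = (-7, -4),  |v_rel|² = 65;  v_rel·d = (-7)·(-15) + (-4)·(-13) = 157
65·t² − 314·t + 198 = 0  ⇒  m = 157² − 65·198 = 11779
m = 11779 > 0,  v_rel·d = 157 > 0  ⇒  inside

inside=yes margin=11779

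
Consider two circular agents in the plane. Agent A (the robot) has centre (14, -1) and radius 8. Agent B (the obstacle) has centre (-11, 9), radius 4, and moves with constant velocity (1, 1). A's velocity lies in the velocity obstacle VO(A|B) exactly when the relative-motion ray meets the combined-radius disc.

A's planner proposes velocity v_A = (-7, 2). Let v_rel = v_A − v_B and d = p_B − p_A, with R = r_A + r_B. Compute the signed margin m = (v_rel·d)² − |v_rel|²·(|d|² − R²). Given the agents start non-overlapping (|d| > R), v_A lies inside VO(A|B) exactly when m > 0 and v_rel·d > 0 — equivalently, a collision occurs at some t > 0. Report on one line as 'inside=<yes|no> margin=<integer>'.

d = (-25, 10),  |d|² = 725;  R = 8+4 = 12,  c = 725−12² = 581
v_rel = (-8, 1),  |v_rel|² = 65;  v_rel·d = (-8)·(-25) + (1)·(10) = 210
65·t² − 420·t + 581 = 0  ⇒  m = 210² − 65·581 = 6335
m = 6335 > 0,  v_rel·d = 210 > 0  ⇒  inside

inside=yes margin=6335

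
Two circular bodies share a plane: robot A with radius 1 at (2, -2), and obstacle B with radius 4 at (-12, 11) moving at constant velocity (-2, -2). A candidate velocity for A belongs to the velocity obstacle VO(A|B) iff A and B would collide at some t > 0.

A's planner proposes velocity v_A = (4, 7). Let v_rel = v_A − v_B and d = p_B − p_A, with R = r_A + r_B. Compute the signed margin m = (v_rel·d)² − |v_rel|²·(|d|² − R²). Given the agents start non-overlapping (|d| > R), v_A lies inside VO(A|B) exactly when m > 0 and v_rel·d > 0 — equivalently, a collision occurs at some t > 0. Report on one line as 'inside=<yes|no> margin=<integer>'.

d = (-14, 13),  |d|² = 365;  R = 1+4 = 5,  c = 365−5² = 340
v_rel = (6, 9),  |v_rel|² = 117;  v_rel·d = (6)·(-14) + (9)·(13) = 33
117·t² − 66·t + 340 = 0  ⇒  m = 33² − 117·340 = -38691
m = -38691 < 0,  v_rel·d = 33 > 0  ⇒  outside

inside=no margin=-38691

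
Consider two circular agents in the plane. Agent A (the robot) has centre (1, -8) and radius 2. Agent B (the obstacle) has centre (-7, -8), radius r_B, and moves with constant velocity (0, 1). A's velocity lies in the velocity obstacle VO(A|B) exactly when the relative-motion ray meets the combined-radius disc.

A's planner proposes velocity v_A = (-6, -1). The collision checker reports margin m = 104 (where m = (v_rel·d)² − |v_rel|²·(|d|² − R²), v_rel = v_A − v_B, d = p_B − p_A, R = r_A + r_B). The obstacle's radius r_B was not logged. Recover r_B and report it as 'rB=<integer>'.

m = 104
d = (-8, 0);  v_rel = (-6, -2),  |v_rel|² = 40
v_rel×d = (-6)·(0) − (-2)·(-8) = -16
since m = R²·40 − (-16)²:  R² = (256 + 104) / 40 = 9
R = √9 = 3  ⇒  r_B = 3 − 2 = 1

rB=1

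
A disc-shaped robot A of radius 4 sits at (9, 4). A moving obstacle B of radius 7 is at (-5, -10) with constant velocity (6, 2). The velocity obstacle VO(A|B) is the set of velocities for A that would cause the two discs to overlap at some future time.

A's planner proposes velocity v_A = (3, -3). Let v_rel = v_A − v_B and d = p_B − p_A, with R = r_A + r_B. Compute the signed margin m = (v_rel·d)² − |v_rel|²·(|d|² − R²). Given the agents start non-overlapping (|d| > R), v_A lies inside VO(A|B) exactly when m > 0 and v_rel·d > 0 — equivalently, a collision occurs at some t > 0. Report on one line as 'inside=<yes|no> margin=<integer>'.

d = (-14, -14),  |d|² = 392;  R = 4+7 = 11,  c = 392−11² = 271
v_rel = (-3, -5),  |v_rel|² = 34;  v_rel·d = (-3)·(-14) + (-5)·(-14) = 112
34·t² − 224·t + 271 = 0  ⇒  m = 112² − 34·271 = 3330
m = 3330 > 0,  v_rel·d = 112 > 0  ⇒  inside

inside=yes margin=3330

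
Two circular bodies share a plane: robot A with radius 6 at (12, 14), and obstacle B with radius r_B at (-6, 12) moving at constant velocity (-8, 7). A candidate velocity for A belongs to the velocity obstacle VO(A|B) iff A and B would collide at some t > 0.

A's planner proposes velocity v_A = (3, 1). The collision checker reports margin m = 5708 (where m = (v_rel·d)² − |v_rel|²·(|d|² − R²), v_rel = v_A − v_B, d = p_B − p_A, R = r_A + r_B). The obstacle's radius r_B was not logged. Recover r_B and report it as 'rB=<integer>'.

m = 5708
d = (-18, -2);  v_rel = (11, -6),  |v_rel|² = 157
v_rel×d = (11)·(-2) − (-6)·(-18) = -130
since m = R²·157 − (-130)²:  R² = (16900 + 5708) / 157 = 144
R = √144 = 12  ⇒  r_B = 12 − 6 = 6

rB=6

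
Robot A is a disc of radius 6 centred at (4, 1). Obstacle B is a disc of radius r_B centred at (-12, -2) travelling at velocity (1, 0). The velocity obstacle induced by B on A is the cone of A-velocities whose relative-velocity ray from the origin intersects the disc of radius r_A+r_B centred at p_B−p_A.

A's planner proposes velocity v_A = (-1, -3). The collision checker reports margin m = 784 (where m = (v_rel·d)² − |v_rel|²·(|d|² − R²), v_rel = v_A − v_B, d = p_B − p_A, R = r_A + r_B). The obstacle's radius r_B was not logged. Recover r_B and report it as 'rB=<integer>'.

m = 784
d = (-16, -3);  v_rel = (-2, -3),  |v_rel|² = 13
v_rel×d = (-2)·(-3) − (-3)·(-16) = -42
since m = R²·13 − (-42)²:  R² = (1764 + 784) / 13 = 196
R = √196 = 14  ⇒  r_B = 14 − 6 = 8

rB=8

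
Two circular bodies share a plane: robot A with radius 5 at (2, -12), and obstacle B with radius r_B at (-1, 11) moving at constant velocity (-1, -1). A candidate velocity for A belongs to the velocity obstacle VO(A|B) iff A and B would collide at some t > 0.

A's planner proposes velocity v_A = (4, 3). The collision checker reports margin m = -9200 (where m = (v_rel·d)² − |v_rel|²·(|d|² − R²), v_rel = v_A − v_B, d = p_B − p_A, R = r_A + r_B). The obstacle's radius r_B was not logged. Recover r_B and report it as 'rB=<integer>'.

m = -9200
d = (-3, 23);  v_rel = (5, 4),  |v_rel|² = 41
v_rel×d = (5)·(23) − (4)·(-3) = 127
since m = R²·41 − 127²:  R² = (16129 + -9200) / 41 = 169
R = √169 = 13  ⇒  r_B = 13 − 5 = 8

rB=8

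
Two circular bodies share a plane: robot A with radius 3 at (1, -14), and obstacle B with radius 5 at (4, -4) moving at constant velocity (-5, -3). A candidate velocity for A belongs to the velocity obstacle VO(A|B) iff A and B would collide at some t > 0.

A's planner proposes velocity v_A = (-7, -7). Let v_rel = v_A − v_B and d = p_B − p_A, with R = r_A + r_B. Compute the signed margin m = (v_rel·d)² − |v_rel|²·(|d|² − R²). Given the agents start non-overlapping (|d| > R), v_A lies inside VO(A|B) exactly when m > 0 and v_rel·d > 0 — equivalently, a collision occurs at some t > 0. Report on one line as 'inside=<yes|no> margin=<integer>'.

d = (3, 10),  |d|² = 109;  R = 3+5 = 8,  c = 109−8² = 45
v_rel = (-2, -4),  |v_rel|² = 20;  v_rel·d = (-2)·(3) + (-4)·(10) = -46
20·t² + 92·t + 45 = 0  ⇒  m = (-46)² − 20·45 = 1216
m = 1216 > 0,  v_rel·d = -46 < 0  ⇒  outside

inside=no margin=1216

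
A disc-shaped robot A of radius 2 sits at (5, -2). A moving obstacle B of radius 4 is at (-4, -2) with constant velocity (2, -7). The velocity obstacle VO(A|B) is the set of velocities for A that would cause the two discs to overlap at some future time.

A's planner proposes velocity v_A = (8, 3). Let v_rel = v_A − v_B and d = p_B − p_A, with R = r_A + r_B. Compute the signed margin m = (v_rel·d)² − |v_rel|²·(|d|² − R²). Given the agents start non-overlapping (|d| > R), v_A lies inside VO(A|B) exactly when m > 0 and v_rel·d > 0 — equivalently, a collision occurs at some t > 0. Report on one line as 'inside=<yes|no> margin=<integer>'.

d = (-9, 0),  |d|² = 81;  R = 2+4 = 6,  c = 81−6² = 45
v_rel = (6, 10),  |v_rel|² = 136;  v_rel·d = (6)·(-9) + (10)·(0) = -54
136·t² + 108·t + 45 = 0  ⇒  m = (-54)² − 136·45 = -3204
m = -3204 < 0,  v_rel·d = -54 < 0  ⇒  outside

inside=no margin=-3204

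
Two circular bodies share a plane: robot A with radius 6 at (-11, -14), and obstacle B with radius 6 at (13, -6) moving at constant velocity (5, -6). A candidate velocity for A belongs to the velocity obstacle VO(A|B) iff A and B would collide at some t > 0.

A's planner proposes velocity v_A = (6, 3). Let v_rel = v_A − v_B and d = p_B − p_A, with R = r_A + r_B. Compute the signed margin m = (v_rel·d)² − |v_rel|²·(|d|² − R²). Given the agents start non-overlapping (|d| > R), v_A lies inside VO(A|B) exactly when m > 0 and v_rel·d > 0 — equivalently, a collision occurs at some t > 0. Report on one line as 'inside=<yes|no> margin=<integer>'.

d = (24, 8),  |d|² = 640;  R = 6+6 = 12,  c = 640−12² = 496
v_rel = (1, 9),  |v_rel|² = 82;  v_rel·d = (1)·(24) + (9)·(8) = 96
82·t² − 192·t + 496 = 0  ⇒  m = 96² − 82·496 = -31456
m = -31456 < 0,  v_rel·d = 96 > 0  ⇒  outside

inside=no margin=-31456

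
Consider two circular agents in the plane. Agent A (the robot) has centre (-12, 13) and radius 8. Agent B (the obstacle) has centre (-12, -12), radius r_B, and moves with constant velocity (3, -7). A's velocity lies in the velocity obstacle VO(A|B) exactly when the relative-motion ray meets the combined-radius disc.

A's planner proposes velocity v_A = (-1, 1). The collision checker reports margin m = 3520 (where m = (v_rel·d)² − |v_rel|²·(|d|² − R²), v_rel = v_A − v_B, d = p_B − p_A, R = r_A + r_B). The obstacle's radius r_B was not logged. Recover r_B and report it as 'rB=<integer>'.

m = 3520
d = (0, -25);  v_rel = (-4, 8),  |v_rel|² = 80
v_rel×d = (-4)·(-25) − (8)·(0) = 100
since m = R²·80 − 100²:  R² = (10000 + 3520) / 80 = 169
R = √169 = 13  ⇒  r_B = 13 − 8 = 5

rB=5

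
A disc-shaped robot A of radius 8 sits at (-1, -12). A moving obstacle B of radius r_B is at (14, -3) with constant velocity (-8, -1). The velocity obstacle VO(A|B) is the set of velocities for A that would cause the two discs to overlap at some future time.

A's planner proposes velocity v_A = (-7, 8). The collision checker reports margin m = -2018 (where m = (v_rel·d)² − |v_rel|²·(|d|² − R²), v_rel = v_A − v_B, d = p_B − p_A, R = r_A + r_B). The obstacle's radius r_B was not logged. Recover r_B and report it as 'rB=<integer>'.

m = -2018
d = (15, 9);  v_rel = (1, 9),  |v_rel|² = 82
v_rel×d = (1)·(9) − (9)·(15) = -126
since m = R²·82 − (-126)²:  R² = (15876 + -2018) / 82 = 169
R = √169 = 13  ⇒  r_B = 13 − 8 = 5

rB=5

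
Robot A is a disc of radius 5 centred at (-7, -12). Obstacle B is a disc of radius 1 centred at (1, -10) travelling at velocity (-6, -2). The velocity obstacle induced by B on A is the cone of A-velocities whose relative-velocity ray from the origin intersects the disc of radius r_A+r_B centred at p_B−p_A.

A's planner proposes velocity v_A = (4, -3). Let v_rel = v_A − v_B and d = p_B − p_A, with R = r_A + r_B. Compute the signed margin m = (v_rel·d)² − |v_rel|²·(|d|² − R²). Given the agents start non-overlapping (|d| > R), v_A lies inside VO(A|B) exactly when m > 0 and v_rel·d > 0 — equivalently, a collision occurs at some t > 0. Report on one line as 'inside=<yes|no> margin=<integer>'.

d = (8, 2),  |d|² = 68;  R = 5+1 = 6,  c = 68−6² = 32
v_rel = (10, -1),  |v_rel|² = 101;  v_rel·d = (10)·(8) + (-1)·(2) = 78
101·t² − 156·t + 32 = 0  ⇒  m = 78² − 101·32 = 2852
m = 2852 > 0,  v_rel·d = 78 > 0  ⇒  inside

inside=yes margin=2852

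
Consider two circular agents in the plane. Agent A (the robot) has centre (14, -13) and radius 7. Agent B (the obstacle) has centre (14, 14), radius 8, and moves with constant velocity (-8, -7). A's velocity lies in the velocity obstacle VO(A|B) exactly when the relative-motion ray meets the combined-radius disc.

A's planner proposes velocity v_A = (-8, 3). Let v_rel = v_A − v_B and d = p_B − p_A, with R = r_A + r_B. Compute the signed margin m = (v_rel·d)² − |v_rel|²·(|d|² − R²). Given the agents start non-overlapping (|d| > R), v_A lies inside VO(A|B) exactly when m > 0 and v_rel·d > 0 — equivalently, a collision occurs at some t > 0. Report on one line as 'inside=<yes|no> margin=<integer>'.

d = (0, 27),  |d|² = 729;  R = 7+8 = 15,  c = 729−15² = 504
v_rel = (0, 10),  |v_rel|² = 100;  v_rel·d = (0)·(0) + (10)·(27) = 270
100·t² − 540·t + 504 = 0  ⇒  m = 270² − 100·504 = 22500
m = 22500 > 0,  v_rel·d = 270 > 0  ⇒  inside

inside=yes margin=22500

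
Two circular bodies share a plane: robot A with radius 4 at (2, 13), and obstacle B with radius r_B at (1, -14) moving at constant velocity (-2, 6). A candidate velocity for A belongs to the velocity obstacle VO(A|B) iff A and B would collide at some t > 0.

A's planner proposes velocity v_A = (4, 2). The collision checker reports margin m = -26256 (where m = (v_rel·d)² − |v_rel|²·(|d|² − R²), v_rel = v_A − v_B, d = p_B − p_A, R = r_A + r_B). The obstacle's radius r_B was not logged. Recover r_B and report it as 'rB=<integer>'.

m = -26256
d = (-1, -27);  v_rel = (6, -4),  |v_rel|² = 52
v_rel×d = (6)·(-27) − (-4)·(-1) = -166
since m = R²·52 − (-166)²:  R² = (27556 + -26256) / 52 = 25
R = √25 = 5  ⇒  r_B = 5 − 4 = 1

rB=1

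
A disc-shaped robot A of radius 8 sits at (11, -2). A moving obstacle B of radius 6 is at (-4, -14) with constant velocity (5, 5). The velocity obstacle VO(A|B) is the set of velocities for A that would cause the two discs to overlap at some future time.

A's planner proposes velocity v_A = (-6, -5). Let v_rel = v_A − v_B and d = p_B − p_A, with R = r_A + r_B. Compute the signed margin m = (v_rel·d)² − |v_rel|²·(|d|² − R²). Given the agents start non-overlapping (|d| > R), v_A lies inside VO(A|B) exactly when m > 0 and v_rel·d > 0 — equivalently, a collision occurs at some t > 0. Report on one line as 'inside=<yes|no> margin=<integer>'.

d = (-15, -12),  |d|² = 369;  R = 8+6 = 14,  c = 369−14² = 173
v_rel = (-11, -10),  |v_rel|² = 221;  v_rel·d = (-11)·(-15) + (-10)·(-12) = 285
221·t² − 570·t + 173 = 0  ⇒  m = 285² − 221·173 = 42992
m = 42992 > 0,  v_rel·d = 285 > 0  ⇒  inside

inside=yes margin=42992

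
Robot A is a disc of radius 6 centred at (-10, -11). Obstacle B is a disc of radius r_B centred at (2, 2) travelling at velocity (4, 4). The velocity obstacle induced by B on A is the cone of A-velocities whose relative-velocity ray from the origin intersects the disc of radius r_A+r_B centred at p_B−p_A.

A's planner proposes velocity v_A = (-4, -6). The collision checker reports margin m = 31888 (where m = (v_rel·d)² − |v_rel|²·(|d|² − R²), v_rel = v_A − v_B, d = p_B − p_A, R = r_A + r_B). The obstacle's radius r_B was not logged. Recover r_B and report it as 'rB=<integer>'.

m = 31888
d = (12, 13);  v_rel = (-8, -10),  |v_rel|² = 164
v_rel×d = (-8)·(13) − (-10)·(12) = 16
since m = R²·164 − 16²:  R² = (256 + 31888) / 164 = 196
R = √196 = 14  ⇒  r_B = 14 − 6 = 8

rB=8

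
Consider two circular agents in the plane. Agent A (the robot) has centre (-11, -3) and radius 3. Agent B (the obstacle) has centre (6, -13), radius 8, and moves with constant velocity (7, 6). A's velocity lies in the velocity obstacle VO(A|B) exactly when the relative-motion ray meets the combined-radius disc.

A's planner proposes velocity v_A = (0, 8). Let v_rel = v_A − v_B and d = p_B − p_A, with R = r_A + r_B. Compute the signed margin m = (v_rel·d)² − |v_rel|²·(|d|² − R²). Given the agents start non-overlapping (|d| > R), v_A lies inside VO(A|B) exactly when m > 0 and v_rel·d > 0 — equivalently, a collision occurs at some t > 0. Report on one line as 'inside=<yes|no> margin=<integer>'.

d = (17, -10),  |d|² = 389;  R = 3+8 = 11,  c = 389−11² = 268
v_rel = (-7, 2),  |v_rel|² = 53;  v_rel·d = (-7)·(17) + (2)·(-10) = -139
53·t² + 278·t + 268 = 0  ⇒  m = (-139)² − 53·268 = 5117
m = 5117 > 0,  v_rel·d = -139 < 0  ⇒  outside

inside=no margin=5117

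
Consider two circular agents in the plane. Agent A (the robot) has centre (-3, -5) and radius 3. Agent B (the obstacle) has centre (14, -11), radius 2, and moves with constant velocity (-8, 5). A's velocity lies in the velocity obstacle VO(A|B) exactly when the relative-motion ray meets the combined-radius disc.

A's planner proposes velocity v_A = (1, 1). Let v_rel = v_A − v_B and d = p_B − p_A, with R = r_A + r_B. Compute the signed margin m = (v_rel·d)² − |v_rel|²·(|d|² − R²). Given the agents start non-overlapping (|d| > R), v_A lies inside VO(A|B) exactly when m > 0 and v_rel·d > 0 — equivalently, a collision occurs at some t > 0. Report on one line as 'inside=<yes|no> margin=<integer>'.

d = (17, -6),  |d|² = 325;  R = 3+2 = 5,  c = 325−5² = 300
v_rel = (9, -4),  |v_rel|² = 97;  v_rel·d = (9)·(17) + (-4)·(-6) = 177
97·t² − 354·t + 300 = 0  ⇒  m = 177² − 97·300 = 2229
m = 2229 > 0,  v_rel·d = 177 > 0  ⇒  inside

inside=yes margin=2229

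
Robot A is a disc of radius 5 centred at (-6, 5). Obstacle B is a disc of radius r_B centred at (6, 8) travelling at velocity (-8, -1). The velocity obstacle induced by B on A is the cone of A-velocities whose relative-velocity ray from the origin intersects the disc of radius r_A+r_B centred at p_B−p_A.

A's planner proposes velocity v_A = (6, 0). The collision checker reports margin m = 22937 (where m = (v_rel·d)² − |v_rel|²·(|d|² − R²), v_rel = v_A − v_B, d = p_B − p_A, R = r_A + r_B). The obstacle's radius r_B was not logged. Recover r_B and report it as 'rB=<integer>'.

m = 22937
d = (12, 3);  v_rel = (14, 1),  |v_rel|² = 197
v_rel×d = (14)·(3) − (1)·(12) = 30
since m = R²·197 − 30²:  R² = (900 + 22937) / 197 = 121
R = √121 = 11  ⇒  r_B = 11 − 5 = 6

rB=6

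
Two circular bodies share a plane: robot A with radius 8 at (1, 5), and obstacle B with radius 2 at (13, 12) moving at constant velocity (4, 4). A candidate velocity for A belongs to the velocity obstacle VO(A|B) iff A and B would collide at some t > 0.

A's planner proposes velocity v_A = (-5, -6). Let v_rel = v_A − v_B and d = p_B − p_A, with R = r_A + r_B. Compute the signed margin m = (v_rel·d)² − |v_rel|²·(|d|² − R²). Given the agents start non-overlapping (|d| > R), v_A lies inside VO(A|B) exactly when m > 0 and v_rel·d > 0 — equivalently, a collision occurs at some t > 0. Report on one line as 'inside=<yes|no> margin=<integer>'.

d = (12, 7),  |d|² = 193;  R = 8+2 = 10,  c = 193−10² = 93
v_rel = (-9, -10),  |v_rel|² = 181;  v_rel·d = (-9)·(12) + (-10)·(7) = -178
181·t² + 356·t + 93 = 0  ⇒  m = (-178)² − 181·93 = 14851
m = 14851 > 0,  v_rel·d = -178 < 0  ⇒  outside

inside=no margin=14851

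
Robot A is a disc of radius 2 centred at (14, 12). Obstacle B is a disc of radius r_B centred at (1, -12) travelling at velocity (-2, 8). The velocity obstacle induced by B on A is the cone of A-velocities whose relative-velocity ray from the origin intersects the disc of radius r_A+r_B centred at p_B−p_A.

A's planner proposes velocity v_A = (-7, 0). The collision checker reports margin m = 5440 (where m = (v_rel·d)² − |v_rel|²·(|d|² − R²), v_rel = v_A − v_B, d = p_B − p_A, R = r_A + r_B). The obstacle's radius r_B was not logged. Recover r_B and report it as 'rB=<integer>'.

m = 5440
d = (-13, -24);  v_rel = (-5, -8),  |v_rel|² = 89
v_rel×d = (-5)·(-24) − (-8)·(-13) = 16
since m = R²·89 − 16²:  R² = (256 + 5440) / 89 = 64
R = √64 = 8  ⇒  r_B = 8 − 2 = 6

rB=6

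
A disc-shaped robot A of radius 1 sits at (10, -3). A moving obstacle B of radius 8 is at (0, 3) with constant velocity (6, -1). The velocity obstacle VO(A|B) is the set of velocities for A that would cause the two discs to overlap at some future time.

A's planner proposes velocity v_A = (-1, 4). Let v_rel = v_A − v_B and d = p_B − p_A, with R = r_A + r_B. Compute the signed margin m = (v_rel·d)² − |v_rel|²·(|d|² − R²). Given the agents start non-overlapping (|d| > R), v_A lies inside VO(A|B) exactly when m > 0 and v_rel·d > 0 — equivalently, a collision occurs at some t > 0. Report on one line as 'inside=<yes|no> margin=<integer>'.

d = (-10, 6),  |d|² = 136;  R = 1+8 = 9,  c = 136−9² = 55
v_rel = (-7, 5),  |v_rel|² = 74;  v_rel·d = (-7)·(-10) + (5)·(6) = 100
74·t² − 200·t + 55 = 0  ⇒  m = 100² − 74·55 = 5930
m = 5930 > 0,  v_rel·d = 100 > 0  ⇒  inside

inside=yes margin=5930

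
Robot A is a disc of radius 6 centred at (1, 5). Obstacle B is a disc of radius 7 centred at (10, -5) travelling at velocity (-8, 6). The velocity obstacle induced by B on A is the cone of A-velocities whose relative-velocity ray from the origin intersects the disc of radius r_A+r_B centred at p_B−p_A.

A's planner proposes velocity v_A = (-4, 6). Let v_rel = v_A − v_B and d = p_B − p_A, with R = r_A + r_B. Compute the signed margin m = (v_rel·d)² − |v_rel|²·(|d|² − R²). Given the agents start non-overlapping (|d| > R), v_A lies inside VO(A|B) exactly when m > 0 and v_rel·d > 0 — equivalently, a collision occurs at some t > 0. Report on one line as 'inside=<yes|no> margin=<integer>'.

d = (9, -10),  |d|² = 181;  R = 6+7 = 13,  c = 181−13² = 12
v_rel = (4, 0),  |v_rel|² = 16;  v_rel·d = (4)·(9) + (0)·(-10) = 36
16·t² − 72·t + 12 = 0  ⇒  m = 36² − 16·12 = 1104
m = 1104 > 0,  v_rel·d = 36 > 0  ⇒  inside

inside=yes margin=1104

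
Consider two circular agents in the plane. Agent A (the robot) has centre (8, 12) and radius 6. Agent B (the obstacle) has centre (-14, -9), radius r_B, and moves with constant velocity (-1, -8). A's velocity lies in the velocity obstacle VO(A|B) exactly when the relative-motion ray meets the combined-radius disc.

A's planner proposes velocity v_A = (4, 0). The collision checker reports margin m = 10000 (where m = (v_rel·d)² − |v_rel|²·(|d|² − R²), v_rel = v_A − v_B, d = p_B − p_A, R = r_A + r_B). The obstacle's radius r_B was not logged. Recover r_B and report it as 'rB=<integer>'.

m = 10000
d = (-22, -21);  v_rel = (5, 8),  |v_rel|² = 89
v_rel×d = (5)·(-21) − (8)·(-22) = 71
since m = R²·89 − 71²:  R² = (5041 + 10000) / 89 = 169
R = √169 = 13  ⇒  r_B = 13 − 6 = 7

rB=7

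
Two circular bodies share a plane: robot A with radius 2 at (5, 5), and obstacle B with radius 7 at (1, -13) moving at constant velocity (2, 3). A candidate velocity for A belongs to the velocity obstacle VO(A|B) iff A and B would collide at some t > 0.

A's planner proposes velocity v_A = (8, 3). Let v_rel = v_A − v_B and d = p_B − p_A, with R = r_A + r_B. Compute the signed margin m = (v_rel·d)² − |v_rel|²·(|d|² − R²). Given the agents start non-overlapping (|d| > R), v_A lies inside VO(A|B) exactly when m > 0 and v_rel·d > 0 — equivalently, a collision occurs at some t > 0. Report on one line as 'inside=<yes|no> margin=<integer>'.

d = (-4, -18),  |d|² = 340;  R = 2+7 = 9,  c = 340−9² = 259
v_rel = (6, 0),  |v_rel|² = 36;  v_rel·d = (6)·(-4) + (0)·(-18) = -24
36·t² + 48·t + 259 = 0  ⇒  m = (-24)² − 36·259 = -8748
m = -8748 < 0,  v_rel·d = -24 < 0  ⇒  outside

inside=no margin=-8748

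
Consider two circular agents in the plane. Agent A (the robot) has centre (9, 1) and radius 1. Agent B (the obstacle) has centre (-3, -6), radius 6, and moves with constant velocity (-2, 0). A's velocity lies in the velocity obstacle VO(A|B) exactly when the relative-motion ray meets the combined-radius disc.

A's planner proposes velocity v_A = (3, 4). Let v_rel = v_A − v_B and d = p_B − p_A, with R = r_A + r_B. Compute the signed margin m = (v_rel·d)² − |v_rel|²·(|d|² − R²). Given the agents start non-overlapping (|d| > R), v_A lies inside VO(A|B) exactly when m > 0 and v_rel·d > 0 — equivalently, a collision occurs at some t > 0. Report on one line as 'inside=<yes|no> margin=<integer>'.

d = (-12, -7),  |d|² = 193;  R = 1+6 = 7,  c = 193−7² = 144
v_rel = (5, 4),  |v_rel|² = 41;  v_rel·d = (5)·(-12) + (4)·(-7) = -88
41·t² + 176·t + 144 = 0  ⇒  m = (-88)² − 41·144 = 1840
m = 1840 > 0,  v_rel·d = -88 < 0  ⇒  outside

inside=no margin=1840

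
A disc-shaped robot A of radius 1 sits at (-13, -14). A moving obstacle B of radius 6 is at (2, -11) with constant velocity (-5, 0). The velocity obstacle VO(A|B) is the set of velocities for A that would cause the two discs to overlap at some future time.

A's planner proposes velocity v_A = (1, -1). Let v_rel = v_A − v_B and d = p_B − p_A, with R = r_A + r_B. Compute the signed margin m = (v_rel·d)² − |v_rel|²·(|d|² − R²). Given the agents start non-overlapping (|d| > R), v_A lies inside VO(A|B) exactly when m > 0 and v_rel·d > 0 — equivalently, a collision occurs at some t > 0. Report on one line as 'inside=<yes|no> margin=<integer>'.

d = (15, 3),  |d|² = 234;  R = 1+6 = 7,  c = 234−7² = 185
v_rel = (6, -1),  |v_rel|² = 37;  v_rel·d = (6)·(15) + (-1)·(3) = 87
37·t² − 174·t + 185 = 0  ⇒  m = 87² − 37·185 = 724
m = 724 > 0,  v_rel·d = 87 > 0  ⇒  inside

inside=yes margin=724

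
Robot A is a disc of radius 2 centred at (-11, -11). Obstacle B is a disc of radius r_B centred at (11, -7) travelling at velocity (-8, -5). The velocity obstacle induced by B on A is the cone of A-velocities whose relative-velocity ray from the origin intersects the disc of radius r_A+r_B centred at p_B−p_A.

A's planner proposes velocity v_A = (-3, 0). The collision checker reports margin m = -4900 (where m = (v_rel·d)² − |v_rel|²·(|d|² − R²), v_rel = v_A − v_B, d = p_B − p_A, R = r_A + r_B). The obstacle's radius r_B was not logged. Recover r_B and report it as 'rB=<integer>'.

m = -4900
d = (22, 4);  v_rel = (5, 5),  |v_rel|² = 50
v_rel×d = (5)·(4) − (5)·(22) = -90
since m = R²·50 − (-90)²:  R² = (8100 + -4900) / 50 = 64
R = √64 = 8  ⇒  r_B = 8 − 2 = 6

rB=6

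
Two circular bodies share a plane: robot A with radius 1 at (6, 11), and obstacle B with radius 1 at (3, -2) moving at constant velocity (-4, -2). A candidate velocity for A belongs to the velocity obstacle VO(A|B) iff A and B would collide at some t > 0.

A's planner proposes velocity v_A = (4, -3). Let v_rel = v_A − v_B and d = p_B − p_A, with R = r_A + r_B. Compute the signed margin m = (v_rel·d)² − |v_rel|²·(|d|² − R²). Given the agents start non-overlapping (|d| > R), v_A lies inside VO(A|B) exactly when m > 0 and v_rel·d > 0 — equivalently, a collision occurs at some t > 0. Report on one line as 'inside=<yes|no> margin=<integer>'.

d = (-3, -13),  |d|² = 178;  R = 1+1 = 2,  c = 178−2² = 174
v_rel = (8, -1),  |v_rel|² = 65;  v_rel·d = (8)·(-3) + (-1)·(-13) = -11
65·t² + 22·t + 174 = 0  ⇒  m = (-11)² − 65·174 = -11189
m = -11189 < 0,  v_rel·d = -11 < 0  ⇒  outside

inside=no margin=-11189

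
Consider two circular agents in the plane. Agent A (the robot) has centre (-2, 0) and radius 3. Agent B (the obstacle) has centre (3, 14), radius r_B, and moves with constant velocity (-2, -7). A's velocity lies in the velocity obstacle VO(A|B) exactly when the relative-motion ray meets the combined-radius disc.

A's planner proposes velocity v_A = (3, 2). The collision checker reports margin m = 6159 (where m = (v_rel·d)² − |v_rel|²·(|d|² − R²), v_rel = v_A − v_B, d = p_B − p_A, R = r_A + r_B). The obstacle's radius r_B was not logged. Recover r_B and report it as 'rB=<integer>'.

m = 6159
d = (5, 14);  v_rel = (5, 9),  |v_rel|² = 106
v_rel×d = (5)·(14) − (9)·(5) = 25
since m = R²·106 − 25²:  R² = (625 + 6159) / 106 = 64
R = √64 = 8  ⇒  r_B = 8 − 3 = 5

rB=5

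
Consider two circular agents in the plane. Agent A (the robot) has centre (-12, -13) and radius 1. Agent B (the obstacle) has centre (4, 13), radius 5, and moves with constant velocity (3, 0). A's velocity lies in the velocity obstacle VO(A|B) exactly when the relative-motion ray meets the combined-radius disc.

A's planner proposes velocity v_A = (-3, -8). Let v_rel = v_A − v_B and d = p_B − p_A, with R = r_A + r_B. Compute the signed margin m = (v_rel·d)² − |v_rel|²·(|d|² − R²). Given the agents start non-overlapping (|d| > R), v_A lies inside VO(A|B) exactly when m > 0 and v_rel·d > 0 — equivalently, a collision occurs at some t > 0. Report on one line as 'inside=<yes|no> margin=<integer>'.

d = (16, 26),  |d|² = 932;  R = 1+5 = 6,  c = 932−6² = 896
v_rel = (-6, -8),  |v_rel|² = 100;  v_rel·d = (-6)·(16) + (-8)·(26) = -304
100·t² + 608·t + 896 = 0  ⇒  m = (-304)² − 100·896 = 2816
m = 2816 > 0,  v_rel·d = -304 < 0  ⇒  outside

inside=no margin=2816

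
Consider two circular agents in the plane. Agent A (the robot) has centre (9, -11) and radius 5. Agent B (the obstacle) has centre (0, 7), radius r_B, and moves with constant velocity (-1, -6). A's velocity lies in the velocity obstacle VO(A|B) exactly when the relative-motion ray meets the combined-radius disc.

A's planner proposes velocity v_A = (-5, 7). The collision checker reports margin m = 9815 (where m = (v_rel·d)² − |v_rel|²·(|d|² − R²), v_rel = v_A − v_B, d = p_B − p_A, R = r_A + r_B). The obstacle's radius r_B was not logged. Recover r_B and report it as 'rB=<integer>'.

m = 9815
d = (-9, 18);  v_rel = (-4, 13),  |v_rel|² = 185
v_rel×d = (-4)·(18) − (13)·(-9) = 45
since m = R²·185 − 45²:  R² = (2025 + 9815) / 185 = 64
R = √64 = 8  ⇒  r_B = 8 − 5 = 3

rB=3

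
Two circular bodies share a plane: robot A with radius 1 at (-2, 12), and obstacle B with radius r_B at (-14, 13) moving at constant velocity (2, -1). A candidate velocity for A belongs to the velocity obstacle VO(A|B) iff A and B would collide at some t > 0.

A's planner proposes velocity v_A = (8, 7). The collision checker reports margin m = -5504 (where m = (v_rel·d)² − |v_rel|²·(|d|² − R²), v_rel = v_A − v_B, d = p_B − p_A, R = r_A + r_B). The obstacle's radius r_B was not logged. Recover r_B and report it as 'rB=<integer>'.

m = -5504
d = (-12, 1);  v_rel = (6, 8),  |v_rel|² = 100
v_rel×d = (6)·(1) − (8)·(-12) = 102
since m = R²·100 − 102²:  R² = (10404 + -5504) / 100 = 49
R = √49 = 7  ⇒  r_B = 7 − 1 = 6

rB=6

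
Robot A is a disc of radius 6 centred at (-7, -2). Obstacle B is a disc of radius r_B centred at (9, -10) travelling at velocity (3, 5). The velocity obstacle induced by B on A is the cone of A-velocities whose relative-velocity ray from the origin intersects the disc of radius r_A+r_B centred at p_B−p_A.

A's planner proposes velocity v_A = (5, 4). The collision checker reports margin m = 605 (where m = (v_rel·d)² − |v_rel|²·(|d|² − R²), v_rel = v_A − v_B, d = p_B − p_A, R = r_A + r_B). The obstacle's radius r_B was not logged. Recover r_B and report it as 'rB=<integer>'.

m = 605
d = (16, -8);  v_rel = (2, -1),  |v_rel|² = 5
v_rel×d = (2)·(-8) − (-1)·(16) = 0
since m = R²·5 − 0²:  R² = (0 + 605) / 5 = 121
R = √121 = 11  ⇒  r_B = 11 − 6 = 5

rB=5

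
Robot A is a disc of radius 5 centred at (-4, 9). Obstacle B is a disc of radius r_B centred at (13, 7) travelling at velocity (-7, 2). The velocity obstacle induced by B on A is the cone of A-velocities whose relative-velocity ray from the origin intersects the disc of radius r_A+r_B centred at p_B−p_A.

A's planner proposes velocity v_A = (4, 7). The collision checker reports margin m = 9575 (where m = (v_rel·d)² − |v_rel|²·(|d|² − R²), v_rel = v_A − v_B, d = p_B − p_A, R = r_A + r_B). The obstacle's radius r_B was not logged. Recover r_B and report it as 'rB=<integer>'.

m = 9575
d = (17, -2);  v_rel = (11, 5),  |v_rel|² = 146
v_rel×d = (11)·(-2) − (5)·(17) = -107
since m = R²·146 − (-107)²:  R² = (11449 + 9575) / 146 = 144
R = √144 = 12  ⇒  r_B = 12 − 5 = 7

rB=7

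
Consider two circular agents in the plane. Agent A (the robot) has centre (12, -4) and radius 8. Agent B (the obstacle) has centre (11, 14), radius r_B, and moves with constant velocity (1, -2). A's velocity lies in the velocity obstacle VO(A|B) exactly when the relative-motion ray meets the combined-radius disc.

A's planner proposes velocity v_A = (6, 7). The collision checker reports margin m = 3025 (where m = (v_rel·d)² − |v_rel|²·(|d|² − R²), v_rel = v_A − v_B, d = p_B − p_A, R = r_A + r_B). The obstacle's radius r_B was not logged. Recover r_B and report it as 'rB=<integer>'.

m = 3025
d = (-1, 18);  v_rel = (5, 9),  |v_rel|² = 106
v_rel×d = (5)·(18) − (9)·(-1) = 99
since m = R²·106 − 99²:  R² = (9801 + 3025) / 106 = 121
R = √121 = 11  ⇒  r_B = 11 − 8 = 3

rB=3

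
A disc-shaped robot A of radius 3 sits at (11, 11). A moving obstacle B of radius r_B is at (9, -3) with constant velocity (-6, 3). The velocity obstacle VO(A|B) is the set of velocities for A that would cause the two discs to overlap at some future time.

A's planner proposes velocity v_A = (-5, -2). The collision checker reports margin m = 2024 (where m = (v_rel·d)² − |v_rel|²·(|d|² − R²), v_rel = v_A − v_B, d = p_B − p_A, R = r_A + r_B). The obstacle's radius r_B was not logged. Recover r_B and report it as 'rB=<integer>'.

m = 2024
d = (-2, -14);  v_rel = (1, -5),  |v_rel|² = 26
v_rel×d = (1)·(-14) − (-5)·(-2) = -24
since m = R²·26 − (-24)²:  R² = (576 + 2024) / 26 = 100
R = √100 = 10  ⇒  r_B = 10 − 3 = 7

rB=7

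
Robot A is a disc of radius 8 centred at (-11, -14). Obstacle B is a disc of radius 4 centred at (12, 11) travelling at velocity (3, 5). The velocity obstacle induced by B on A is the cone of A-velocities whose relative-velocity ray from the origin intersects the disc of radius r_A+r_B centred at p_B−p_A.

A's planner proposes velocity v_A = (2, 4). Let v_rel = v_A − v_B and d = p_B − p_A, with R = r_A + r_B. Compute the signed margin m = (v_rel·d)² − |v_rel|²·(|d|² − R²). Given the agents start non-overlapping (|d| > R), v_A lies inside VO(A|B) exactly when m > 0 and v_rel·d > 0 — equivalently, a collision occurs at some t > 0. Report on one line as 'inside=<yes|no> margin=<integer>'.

d = (23, 25),  |d|² = 1154;  R = 8+4 = 12,  c = 1154−12² = 1010
v_rel = (-1, -1),  |v_rel|² = 2;  v_rel·d = (-1)·(23) + (-1)·(25) = -48
2·t² + 96·t + 1010 = 0  ⇒  m = (-48)² − 2·1010 = 284
m = 284 > 0,  v_rel·d = -48 < 0  ⇒  outside

inside=no margin=284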